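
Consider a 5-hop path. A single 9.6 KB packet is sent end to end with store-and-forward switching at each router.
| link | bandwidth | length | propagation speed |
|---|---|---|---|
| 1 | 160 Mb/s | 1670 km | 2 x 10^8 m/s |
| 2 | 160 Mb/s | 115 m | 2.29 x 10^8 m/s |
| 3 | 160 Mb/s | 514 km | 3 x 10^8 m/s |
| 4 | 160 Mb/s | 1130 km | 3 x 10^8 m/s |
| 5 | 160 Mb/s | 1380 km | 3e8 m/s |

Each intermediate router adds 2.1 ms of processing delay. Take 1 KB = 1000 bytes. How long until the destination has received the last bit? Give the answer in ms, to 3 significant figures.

L = 76800 bits.
Transmission delay per hop = L/R = 76800/160000000 = 0.48 ms; 5 hops → 2.4 ms.
Propagation delays (d/s per hop): 8.35, 0.000502183, 1.71333, 3.76667, 4.6 ms; sum = 18.4305 ms.
Processing at 4 router(s): 4 × 2.1 ms = 8.4 ms.
End-to-end = 29.2 ms.

29.2 ms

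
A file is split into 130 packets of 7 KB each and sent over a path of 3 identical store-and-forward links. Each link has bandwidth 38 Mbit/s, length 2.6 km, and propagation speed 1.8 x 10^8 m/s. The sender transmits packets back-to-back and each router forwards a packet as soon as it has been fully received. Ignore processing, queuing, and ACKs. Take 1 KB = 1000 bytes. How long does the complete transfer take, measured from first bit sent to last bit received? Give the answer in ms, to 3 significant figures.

195 ms

Per-hop transmission t_tx = L/R = 56000/38000000 = 1.47368 ms.
Per-hop propagation t_prop = 2600/180000000 = 0.0144444 ms.
Pipeline fill: first packet needs 3·t_tx to clear all hops; remaining 129 packets each add one t_tx.
Total = (3+130-1)·t_tx + 3·t_prop = 132·1.47368 + 3·0.0144444 = 195 ms.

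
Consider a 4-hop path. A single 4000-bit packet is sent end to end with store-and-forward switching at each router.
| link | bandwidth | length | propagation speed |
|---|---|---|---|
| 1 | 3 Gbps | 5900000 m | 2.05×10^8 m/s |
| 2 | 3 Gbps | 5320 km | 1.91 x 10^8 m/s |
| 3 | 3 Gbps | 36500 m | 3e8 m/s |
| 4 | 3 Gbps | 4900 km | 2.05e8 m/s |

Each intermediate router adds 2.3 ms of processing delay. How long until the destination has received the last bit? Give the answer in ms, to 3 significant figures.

87.6 ms

Transmission delay per hop = L/R = 4000/3000000000 = 0.00133333 ms; 4 hops → 0.00533333 ms.
Propagation delays (d/s per hop): 28.7805, 27.8534, 0.121667, 23.9024 ms; sum = 80.658 ms.
Processing at 3 router(s): 3 × 2.3 ms = 6.9 ms.
End-to-end = 87.6 ms.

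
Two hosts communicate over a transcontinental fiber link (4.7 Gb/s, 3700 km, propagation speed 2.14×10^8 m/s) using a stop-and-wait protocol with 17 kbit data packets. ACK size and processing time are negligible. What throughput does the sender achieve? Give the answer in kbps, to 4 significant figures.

491.6 kbps

t_tx = L/R = 17000/4700000000 = 3.61702e-06 s.
t_prop = 3700000/214000000 = 0.0172897 s; RTT = 0.0345794 s.
Cycle = t_tx + RTT = 0.0345831 s.
Throughput = L / cycle = 17000 / 0.0345831 = 491.6 kbps.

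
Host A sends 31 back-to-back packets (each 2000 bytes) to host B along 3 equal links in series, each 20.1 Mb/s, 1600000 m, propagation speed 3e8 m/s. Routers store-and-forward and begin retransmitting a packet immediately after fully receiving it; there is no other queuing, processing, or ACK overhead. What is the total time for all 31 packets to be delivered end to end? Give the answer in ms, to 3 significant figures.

42.3 ms

Per-hop transmission t_tx = L/R = 16000/20100000 = 0.79602 ms.
Per-hop propagation t_prop = 1600000/300000000 = 5.33333 ms.
Pipeline fill: first packet needs 3·t_tx to clear all hops; remaining 30 packets each add one t_tx.
Total = (3+31-1)·t_tx + 3·t_prop = 33·0.79602 + 3·5.33333 = 42.3 ms.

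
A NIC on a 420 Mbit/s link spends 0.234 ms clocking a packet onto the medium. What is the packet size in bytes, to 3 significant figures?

L = R × t_tx = 420000000 b/s × 0.000234 s = 98280 bits.
In bytes: 98280 / 8 = 12300 bytes.

12300 bytes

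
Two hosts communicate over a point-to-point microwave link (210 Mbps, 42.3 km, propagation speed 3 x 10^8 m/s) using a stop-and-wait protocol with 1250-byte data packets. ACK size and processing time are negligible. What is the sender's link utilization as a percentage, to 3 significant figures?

14.4 %

t_tx = L/R = 10000/210000000 = 4.7619e-05 s.
t_prop = 42300/300000000 = 0.000141 s; RTT = 0.000282 s.
Cycle = t_tx + RTT = 0.000329619 s.
Utilization = t_tx / cycle = 4.7619e-05/0.000329619 = 14.4 %.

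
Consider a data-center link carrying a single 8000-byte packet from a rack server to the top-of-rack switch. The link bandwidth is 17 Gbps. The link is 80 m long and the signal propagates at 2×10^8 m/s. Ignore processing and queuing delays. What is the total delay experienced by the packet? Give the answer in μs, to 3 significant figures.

L = 8000 × 8 = 64000 bits.
Transmission delay = L/R = 64000 / 17000000000 = 3.76471 μs.
Propagation delay = d/s = 80 m / 200000000 m/s = 0.4 μs.
Total = 4.16 μs.

4.16 μs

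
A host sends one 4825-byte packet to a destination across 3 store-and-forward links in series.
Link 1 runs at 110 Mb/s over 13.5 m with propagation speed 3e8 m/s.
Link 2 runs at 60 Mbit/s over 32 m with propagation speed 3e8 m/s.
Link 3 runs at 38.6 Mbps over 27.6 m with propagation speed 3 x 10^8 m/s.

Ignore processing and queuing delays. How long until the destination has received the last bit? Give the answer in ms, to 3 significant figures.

1.99 ms

L = 4825 × 8 = 38600 bits.
Transmission delays (L/R per hop): 0.350909, 0.643333, 1 ms; sum = 1.99424 ms.
Propagation delays (d/s per hop): 4.5e-05, 0.000106667, 9.2e-05 ms; sum = 0.000243667 ms.
End-to-end = 1.99 ms.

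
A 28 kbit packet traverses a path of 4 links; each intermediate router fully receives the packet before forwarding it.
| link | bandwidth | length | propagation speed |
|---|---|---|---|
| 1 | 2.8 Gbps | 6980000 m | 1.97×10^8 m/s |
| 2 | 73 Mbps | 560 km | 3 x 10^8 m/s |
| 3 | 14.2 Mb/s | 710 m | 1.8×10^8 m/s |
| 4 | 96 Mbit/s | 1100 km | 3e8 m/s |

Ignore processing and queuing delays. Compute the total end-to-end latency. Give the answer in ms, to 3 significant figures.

L = 28000 bits.
Transmission delays (L/R per hop): 0.01, 0.383562, 1.97183, 0.291667 ms; sum = 2.65706 ms.
Propagation delays (d/s per hop): 35.4315, 1.86667, 0.00394444, 3.66667 ms; sum = 40.9687 ms.
End-to-end = 43.6 ms.

43.6 ms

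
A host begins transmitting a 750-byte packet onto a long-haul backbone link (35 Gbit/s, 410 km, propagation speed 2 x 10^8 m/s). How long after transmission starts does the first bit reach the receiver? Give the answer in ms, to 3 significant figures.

2.05 ms

First bit experiences only propagation delay: d/s = 410000/200000000 = 2.05 ms.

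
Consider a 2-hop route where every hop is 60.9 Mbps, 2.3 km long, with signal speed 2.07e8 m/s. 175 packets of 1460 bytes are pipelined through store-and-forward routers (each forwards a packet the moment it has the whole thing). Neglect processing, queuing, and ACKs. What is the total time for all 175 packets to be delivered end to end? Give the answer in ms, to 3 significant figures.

Per-hop transmission t_tx = L/R = 11680/60900000 = 0.19179 ms.
Per-hop propagation t_prop = 2300/2.07e+08 = 0.0111111 ms.
Pipeline fill: first packet needs 2·t_tx to clear all hops; remaining 174 packets each add one t_tx.
Total = (2+175-1)·t_tx + 2·t_prop = 176·0.19179 + 2·0.0111111 = 33.8 ms.

33.8 ms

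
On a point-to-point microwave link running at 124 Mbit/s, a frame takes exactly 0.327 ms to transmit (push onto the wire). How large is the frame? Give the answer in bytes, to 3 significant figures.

5070 bytes

L = R × t_tx = 124000000 b/s × 0.000327 s = 40548 bits.
In bytes: 40548 / 8 = 5070 bytes.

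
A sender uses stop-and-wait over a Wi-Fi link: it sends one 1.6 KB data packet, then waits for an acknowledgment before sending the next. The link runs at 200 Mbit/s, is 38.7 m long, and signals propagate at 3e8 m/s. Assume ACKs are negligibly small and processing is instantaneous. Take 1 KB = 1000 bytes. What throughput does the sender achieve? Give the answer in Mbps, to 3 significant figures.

199 Mbps

t_tx = L/R = 12800/200000000 = 6.4e-05 s.
t_prop = 38.7/300000000 = 1.29e-07 s; RTT = 2.58e-07 s.
Cycle = t_tx + RTT = 6.4258e-05 s.
Throughput = L / cycle = 12800 / 6.4258e-05 = 199 Mbps.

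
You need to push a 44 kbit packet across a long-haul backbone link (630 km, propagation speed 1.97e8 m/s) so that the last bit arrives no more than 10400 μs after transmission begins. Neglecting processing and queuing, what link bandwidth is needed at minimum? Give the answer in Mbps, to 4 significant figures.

Propagation delay = 630000 / 197000000 = 3197.97 μs.
Transmission budget = 10400 − 3197.97 = 7202.03 μs.
R ≥ L / t_tx = 44000 bits / 0.00720203 s = 6.109 Mbps.

6.109 Mbps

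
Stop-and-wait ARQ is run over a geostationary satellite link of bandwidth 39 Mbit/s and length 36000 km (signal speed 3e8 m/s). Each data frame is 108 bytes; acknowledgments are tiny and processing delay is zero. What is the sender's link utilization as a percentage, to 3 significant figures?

0.00923 %

t_tx = L/R = 864/39000000 = 2.21538e-05 s.
t_prop = 36000000/300000000 = 0.12 s; RTT = 0.24 s.
Cycle = t_tx + RTT = 0.240022 s.
Utilization = t_tx / cycle = 2.21538e-05/0.240022 = 0.00923 %.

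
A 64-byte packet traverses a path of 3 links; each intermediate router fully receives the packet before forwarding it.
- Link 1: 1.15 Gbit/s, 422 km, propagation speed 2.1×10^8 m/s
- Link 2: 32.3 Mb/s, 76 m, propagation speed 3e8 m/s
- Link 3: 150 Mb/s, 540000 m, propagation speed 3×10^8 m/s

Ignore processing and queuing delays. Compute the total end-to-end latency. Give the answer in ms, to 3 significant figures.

L = 64 × 8 = 512 bits.
Transmission delays (L/R per hop): 0.000445217, 0.0158514, 0.00341333 ms; sum = 0.0197099 ms.
Propagation delays (d/s per hop): 2.00952, 0.000253333, 1.8 ms; sum = 3.80978 ms.
End-to-end = 3.83 ms.

3.83 ms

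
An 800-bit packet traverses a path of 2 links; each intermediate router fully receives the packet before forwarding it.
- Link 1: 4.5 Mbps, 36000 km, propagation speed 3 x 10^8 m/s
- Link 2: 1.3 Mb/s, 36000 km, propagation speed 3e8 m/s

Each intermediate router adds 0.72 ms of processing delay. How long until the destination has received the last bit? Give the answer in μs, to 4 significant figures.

241500 μs

Transmission delays (L/R per hop): 177.778, 615.385 μs; sum = 793.162 μs.
Propagation delays (d/s per hop): 120000, 120000 μs; sum = 240000 μs.
Processing at 1 router(s): 1 × 0.72 ms = 720 μs.
End-to-end = 241500 μs.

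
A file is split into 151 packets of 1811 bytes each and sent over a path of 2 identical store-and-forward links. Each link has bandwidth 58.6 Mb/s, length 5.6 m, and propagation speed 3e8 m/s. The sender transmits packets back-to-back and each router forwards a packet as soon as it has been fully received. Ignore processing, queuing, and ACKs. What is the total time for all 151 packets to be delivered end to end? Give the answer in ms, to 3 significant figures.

37.6 ms

Per-hop transmission t_tx = L/R = 14488/58600000 = 0.247235 ms.
Per-hop propagation t_prop = 5.6/300000000 = 1.86667e-05 ms.
Pipeline fill: first packet needs 2·t_tx to clear all hops; remaining 150 packets each add one t_tx.
Total = (2+151-1)·t_tx + 2·t_prop = 152·0.247235 + 2·1.86667e-05 = 37.6 ms.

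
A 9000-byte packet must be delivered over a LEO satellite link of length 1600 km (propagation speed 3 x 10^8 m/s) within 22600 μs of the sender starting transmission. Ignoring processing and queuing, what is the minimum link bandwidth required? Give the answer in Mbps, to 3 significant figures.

L = 72000 bits.
Propagation delay = 1600000 / 300000000 = 5333.33 μs.
Transmission budget = 22600 − 5333.33 = 17266.7 μs.
R ≥ L / t_tx = 72000 bits / 0.0172667 s = 4.17 Mbps.

4.17 Mbps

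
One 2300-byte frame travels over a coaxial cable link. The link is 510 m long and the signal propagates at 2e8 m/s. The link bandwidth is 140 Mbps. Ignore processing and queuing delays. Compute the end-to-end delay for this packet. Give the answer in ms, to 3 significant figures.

0.134 ms

L = 2300 × 8 = 18400 bits.
Transmission delay = L/R = 18400 / 140000000 = 0.131429 ms.
Propagation delay = d/s = 510 m / 200000000 m/s = 0.00255 ms.
Total = 0.134 ms.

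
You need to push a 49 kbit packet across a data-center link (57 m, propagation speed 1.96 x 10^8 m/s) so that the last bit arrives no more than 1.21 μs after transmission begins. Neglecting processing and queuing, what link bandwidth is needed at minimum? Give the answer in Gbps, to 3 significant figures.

Propagation delay = 57 / 196000000 = 0.290816 μs.
Transmission budget = 1.21 − 0.290816 = 0.919184 μs.
R ≥ L / t_tx = 49000 bits / 9.19184e-07 s = 53.3 Gbps.

53.3 Gbps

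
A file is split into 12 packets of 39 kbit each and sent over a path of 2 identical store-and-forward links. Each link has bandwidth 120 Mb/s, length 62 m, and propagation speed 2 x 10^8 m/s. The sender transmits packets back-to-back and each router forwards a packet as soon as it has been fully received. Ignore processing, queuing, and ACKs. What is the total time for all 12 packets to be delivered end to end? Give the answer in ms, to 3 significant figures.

4.23 ms

Per-hop transmission t_tx = L/R = 39000/120000000 = 0.325 ms.
Per-hop propagation t_prop = 62/200000000 = 0.00031 ms.
Pipeline fill: first packet needs 2·t_tx to clear all hops; remaining 11 packets each add one t_tx.
Total = (2+12-1)·t_tx + 2·t_prop = 13·0.325 + 2·0.00031 = 4.23 ms.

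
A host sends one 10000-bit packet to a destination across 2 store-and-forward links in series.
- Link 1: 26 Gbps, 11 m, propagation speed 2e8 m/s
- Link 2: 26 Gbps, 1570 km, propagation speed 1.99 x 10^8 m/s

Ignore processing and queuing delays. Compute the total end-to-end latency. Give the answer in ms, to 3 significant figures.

Transmission delay per hop = L/R = 10000/26000000000 = 0.000384615 ms; 2 hops → 0.000769231 ms.
Propagation delays (d/s per hop): 5.5e-05, 7.88945 ms; sum = 7.8895 ms.
End-to-end = 7.89 ms.

7.89 ms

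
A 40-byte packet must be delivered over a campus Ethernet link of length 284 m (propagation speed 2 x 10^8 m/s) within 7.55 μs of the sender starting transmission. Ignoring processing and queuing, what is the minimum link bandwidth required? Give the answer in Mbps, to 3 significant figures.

52.2 Mbps

L = 320 bits.
Propagation delay = 284 / 200000000 = 1.42 μs.
Transmission budget = 7.55 − 1.42 = 6.13 μs.
R ≥ L / t_tx = 320 bits / 6.13e-06 s = 52.2 Mbps.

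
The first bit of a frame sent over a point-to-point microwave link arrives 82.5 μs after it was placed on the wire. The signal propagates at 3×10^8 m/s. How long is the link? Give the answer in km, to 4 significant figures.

d = s × t_prop = 300000000 × 8.25e-05 = 24.75 km.

24.75 km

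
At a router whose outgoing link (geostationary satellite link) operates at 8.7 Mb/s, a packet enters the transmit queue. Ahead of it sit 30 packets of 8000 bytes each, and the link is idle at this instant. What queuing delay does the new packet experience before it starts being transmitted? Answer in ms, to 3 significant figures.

221 ms

Each queued packet: L/R = 64000/8700000 = 7.35632 ms.
30 queued → 220.69 ms.
Queuing delay = 221 ms.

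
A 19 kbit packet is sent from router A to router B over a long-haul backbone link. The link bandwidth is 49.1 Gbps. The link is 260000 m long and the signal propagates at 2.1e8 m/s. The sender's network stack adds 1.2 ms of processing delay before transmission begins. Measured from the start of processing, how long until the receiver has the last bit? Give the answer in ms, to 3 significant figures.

2.44 ms

L = 19000 bits.
Transmission delay = L/R = 19000 / 49100000000 = 0.000386965 ms.
Propagation delay = d/s = 260000 m / 210000000 m/s = 1.2381 ms.
Plus processing delay 1.2 ms = 1.2 ms.
Total = 2.44 ms.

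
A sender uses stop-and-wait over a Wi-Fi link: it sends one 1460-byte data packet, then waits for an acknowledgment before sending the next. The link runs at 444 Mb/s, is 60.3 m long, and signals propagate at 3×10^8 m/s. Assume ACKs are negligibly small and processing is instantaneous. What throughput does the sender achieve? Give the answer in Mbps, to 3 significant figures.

t_tx = L/R = 11680/444000000 = 2.63063e-05 s.
t_prop = 60.3/300000000 = 2.01e-07 s; RTT = 4.02e-07 s.
Cycle = t_tx + RTT = 2.67083e-05 s.
Throughput = L / cycle = 11680 / 2.67083e-05 = 437 Mbps.

437 Mbps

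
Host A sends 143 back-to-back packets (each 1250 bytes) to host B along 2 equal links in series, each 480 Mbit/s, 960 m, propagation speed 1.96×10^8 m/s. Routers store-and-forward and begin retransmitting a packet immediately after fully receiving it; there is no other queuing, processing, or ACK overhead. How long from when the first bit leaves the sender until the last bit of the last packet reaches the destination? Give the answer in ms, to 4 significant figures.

Per-hop transmission t_tx = L/R = 10000/480000000 = 0.0208333 ms.
Per-hop propagation t_prop = 960/196000000 = 0.00489796 ms.
Pipeline fill: first packet needs 2·t_tx to clear all hops; remaining 142 packets each add one t_tx.
Total = (2+143-1)·t_tx + 2·t_prop = 144·0.0208333 + 2·0.00489796 = 3.010 ms.

3.010 ms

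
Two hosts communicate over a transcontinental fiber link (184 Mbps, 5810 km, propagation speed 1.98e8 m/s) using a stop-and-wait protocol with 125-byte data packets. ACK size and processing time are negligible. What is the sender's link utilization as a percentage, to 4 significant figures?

0.009260 %

t_tx = L/R = 1000/184000000 = 5.43478e-06 s.
t_prop = 5810000/198000000 = 0.0293434 s; RTT = 0.0586869 s.
Cycle = t_tx + RTT = 0.0586923 s.
Utilization = t_tx / cycle = 5.43478e-06/0.0586923 = 0.009260 %.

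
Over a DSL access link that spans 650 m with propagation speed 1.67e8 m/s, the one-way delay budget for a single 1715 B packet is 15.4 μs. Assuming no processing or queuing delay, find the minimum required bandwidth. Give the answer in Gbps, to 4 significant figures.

L = 13720 bits.
Propagation delay = 650 / 167000000 = 3.89222 μs.
Transmission budget = 15.4 − 3.89222 = 11.5078 μs.
R ≥ L / t_tx = 13720 bits / 1.15078e-05 s = 1.192 Gbps.

1.192 Gbps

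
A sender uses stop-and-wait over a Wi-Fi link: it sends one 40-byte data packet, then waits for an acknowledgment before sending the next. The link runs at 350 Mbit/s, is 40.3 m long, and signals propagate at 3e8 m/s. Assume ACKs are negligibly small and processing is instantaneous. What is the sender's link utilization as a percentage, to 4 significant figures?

t_tx = L/R = 320/350000000 = 9.14286e-07 s.
t_prop = 40.3/300000000 = 1.34333e-07 s; RTT = 2.68667e-07 s.
Cycle = t_tx + RTT = 1.18295e-06 s.
Utilization = t_tx / cycle = 9.14286e-07/1.18295e-06 = 77.29 %.

77.29 %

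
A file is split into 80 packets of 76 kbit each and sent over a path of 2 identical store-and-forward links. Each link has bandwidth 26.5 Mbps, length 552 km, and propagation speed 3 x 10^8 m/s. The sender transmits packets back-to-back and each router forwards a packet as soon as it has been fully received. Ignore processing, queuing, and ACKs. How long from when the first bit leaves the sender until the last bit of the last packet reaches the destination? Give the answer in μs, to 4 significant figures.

236000 μs

Per-hop transmission t_tx = L/R = 76000/26500000 = 2867.92 μs.
Per-hop propagation t_prop = 552000/300000000 = 1840 μs.
Pipeline fill: first packet needs 2·t_tx to clear all hops; remaining 79 packets each add one t_tx.
Total = (2+80-1)·t_tx + 2·t_prop = 81·2867.92 + 2·1840 = 236000 μs.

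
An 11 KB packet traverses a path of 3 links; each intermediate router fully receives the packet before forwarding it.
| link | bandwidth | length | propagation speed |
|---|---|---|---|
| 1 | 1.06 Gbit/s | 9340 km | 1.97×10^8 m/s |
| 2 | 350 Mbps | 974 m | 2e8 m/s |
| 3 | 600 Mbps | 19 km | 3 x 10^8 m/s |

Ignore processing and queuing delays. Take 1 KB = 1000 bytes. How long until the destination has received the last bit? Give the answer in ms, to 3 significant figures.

L = 88000 bits.
Transmission delays (L/R per hop): 0.0830189, 0.251429, 0.146667 ms; sum = 0.481114 ms.
Propagation delays (d/s per hop): 47.4112, 0.00487, 0.0633333 ms; sum = 47.4794 ms.
End-to-end = 48.0 ms.

48.0 ms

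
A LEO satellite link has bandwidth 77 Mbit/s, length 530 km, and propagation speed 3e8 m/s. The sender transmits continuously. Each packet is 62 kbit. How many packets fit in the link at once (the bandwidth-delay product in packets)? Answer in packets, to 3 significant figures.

2.19 packets

Propagation delay = 530000 / 300000000 = 0.00176667 s.
BDP = R × t_prop = 77000000 × 0.00176667 = 136033 bits.
In packets of 62000 bits: 2.19 packets.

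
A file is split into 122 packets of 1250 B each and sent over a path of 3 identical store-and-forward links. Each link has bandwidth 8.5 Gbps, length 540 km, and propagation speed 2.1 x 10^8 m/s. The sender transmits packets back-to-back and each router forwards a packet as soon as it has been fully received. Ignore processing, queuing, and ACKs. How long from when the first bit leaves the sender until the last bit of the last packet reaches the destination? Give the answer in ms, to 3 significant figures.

Per-hop transmission t_tx = L/R = 10000/8500000000 = 0.00117647 ms.
Per-hop propagation t_prop = 540000/210000000 = 2.57143 ms.
Pipeline fill: first packet needs 3·t_tx to clear all hops; remaining 121 packets each add one t_tx.
Total = (3+122-1)·t_tx + 3·t_prop = 124·0.00117647 + 3·2.57143 = 7.86 ms.

7.86 ms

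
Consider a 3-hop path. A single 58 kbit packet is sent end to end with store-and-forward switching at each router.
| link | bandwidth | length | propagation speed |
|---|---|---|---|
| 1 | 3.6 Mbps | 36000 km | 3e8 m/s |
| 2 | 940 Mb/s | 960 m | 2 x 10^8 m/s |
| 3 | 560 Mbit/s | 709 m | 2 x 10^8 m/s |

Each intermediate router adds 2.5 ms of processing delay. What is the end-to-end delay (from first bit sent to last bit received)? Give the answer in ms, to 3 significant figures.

L = 58000 bits.
Transmission delays (L/R per hop): 16.1111, 0.0617021, 0.103571 ms; sum = 16.2764 ms.
Propagation delays (d/s per hop): 120, 0.0048, 0.003545 ms; sum = 120.008 ms.
Processing at 2 router(s): 2 × 2.5 ms = 5 ms.
End-to-end = 141 ms.

141 ms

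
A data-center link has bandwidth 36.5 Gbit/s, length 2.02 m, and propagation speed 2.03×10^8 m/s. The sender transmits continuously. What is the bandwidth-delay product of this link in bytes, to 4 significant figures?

Propagation delay = 2.02 / 2.03e+08 = 9.95074e-09 s.
BDP = R × t_prop = 36500000000 × 9.95074e-09 = 363.202 bits.
In bytes: 363.202/8 = 45.40 bytes.

45.40 bytes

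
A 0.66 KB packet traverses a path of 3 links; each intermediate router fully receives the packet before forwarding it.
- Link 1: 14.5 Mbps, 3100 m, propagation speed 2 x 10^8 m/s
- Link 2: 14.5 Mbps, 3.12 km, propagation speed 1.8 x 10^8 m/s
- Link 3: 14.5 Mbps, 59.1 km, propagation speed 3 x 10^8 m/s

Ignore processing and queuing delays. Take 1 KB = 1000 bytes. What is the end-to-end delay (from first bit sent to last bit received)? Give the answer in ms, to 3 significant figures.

L = 5280 bits.
Transmission delay per hop = L/R = 5280/14500000 = 0.364138 ms; 3 hops → 1.09241 ms.
Propagation delays (d/s per hop): 0.0155, 0.0173333, 0.197 ms; sum = 0.229833 ms.
End-to-end = 1.32 ms.

1.32 ms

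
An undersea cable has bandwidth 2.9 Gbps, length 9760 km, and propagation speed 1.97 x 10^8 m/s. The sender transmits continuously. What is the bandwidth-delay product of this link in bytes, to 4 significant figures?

17960000 bytes

Propagation delay = 9760000 / 197000000 = 0.0495431 s.
BDP = R × t_prop = 2900000000 × 0.0495431 = 143675000 bits.
In bytes: 143675000/8 = 17960000 bytes.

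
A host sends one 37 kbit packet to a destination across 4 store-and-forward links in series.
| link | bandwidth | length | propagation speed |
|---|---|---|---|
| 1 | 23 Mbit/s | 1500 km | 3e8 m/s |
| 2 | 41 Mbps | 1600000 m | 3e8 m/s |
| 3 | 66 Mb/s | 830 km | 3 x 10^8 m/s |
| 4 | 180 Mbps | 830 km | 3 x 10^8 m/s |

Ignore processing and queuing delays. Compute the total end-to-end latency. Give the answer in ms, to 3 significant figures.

L = 37000 bits.
Transmission delays (L/R per hop): 1.6087, 0.902439, 0.560606, 0.205556 ms; sum = 3.2773 ms.
Propagation delays (d/s per hop): 5, 5.33333, 2.76667, 2.76667 ms; sum = 15.8667 ms.
End-to-end = 19.1 ms.

19.1 ms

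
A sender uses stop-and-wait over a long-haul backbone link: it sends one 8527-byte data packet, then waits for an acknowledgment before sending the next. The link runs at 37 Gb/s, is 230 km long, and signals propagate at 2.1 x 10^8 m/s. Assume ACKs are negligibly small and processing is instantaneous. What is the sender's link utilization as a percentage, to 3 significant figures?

0.0841 %

t_tx = L/R = 68216/37000000000 = 1.84368e-06 s.
t_prop = 230000/210000000 = 0.00109524 s; RTT = 0.00219048 s.
Cycle = t_tx + RTT = 0.00219232 s.
Utilization = t_tx / cycle = 1.84368e-06/0.00219232 = 0.0841 %.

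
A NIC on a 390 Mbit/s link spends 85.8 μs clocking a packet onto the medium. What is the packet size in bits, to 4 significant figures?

33460 bits

L = R × t_tx = 390000000 b/s × 8.58e-05 s = 33462 bits.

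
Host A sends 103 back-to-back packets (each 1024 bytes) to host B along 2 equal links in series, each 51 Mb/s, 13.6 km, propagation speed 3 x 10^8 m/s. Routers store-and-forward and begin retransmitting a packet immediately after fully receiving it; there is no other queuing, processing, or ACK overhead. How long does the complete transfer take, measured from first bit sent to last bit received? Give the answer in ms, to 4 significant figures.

16.80 ms

Per-hop transmission t_tx = L/R = 8192/51000000 = 0.160627 ms.
Per-hop propagation t_prop = 13600/300000000 = 0.0453333 ms.
Pipeline fill: first packet needs 2·t_tx to clear all hops; remaining 102 packets each add one t_tx.
Total = (2+103-1)·t_tx + 2·t_prop = 104·0.160627 + 2·0.0453333 = 16.80 ms.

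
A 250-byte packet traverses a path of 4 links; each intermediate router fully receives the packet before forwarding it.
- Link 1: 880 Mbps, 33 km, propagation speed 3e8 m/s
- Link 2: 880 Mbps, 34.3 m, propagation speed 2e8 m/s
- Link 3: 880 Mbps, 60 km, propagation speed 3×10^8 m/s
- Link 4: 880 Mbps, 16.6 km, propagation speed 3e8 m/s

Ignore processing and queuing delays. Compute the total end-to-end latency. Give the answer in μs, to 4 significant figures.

374.6 μs

L = 250 × 8 = 2000 bits.
Transmission delay per hop = L/R = 2000/880000000 = 2.27273 μs; 4 hops → 9.09091 μs.
Propagation delays (d/s per hop): 110, 0.1715, 200, 55.3333 μs; sum = 365.505 μs.
End-to-end = 374.6 μs.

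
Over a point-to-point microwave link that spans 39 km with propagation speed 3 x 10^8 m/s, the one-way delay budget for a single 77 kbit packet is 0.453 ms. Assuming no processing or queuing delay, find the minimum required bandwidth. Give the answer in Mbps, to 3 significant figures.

238 Mbps

Propagation delay = 39000 / 300000000 = 0.13 ms.
Transmission budget = 0.453 − 0.13 = 0.323 ms.
R ≥ L / t_tx = 77000 bits / 0.000323 s = 238 Mbps.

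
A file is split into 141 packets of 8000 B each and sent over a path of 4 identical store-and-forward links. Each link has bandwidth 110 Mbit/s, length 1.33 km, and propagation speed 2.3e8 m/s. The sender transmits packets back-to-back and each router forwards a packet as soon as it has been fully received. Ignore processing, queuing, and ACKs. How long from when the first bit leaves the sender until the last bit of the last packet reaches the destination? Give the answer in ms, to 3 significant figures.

Per-hop transmission t_tx = L/R = 64000/110000000 = 0.581818 ms.
Per-hop propagation t_prop = 1330/2.3e+08 = 0.00578261 ms.
Pipeline fill: first packet needs 4·t_tx to clear all hops; remaining 140 packets each add one t_tx.
Total = (4+141-1)·t_tx + 4·t_prop = 144·0.581818 + 4·0.00578261 = 83.8 ms.

83.8 ms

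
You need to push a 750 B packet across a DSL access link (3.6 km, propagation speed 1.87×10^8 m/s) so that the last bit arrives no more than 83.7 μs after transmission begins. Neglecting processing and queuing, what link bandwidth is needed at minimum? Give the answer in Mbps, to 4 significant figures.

93.10 Mbps

L = 6000 bits.
Propagation delay = 3600 / 187000000 = 19.2513 μs.
Transmission budget = 83.7 − 19.2513 = 64.4487 μs.
R ≥ L / t_tx = 6000 bits / 6.44487e-05 s = 93.10 Mbps.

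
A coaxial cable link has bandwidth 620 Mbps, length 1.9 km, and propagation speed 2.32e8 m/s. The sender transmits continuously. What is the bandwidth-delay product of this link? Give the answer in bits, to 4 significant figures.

Propagation delay = 1900 / 2.32e+08 = 8.18966e-06 s.
BDP = R × t_prop = 620000000 × 8.18966e-06 = 5077.59 bits.

5078 bits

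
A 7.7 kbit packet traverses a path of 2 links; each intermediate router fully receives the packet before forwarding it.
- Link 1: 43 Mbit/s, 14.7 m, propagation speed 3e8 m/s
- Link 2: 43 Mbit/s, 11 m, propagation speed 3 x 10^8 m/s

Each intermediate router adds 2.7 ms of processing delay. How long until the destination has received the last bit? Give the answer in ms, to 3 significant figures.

3.06 ms

L = 7700 bits.
Transmission delay per hop = L/R = 7700/43000000 = 0.17907 ms; 2 hops → 0.35814 ms.
Propagation delays (d/s per hop): 4.9e-05, 3.66667e-05 ms; sum = 8.56667e-05 ms.
Processing at 1 router(s): 1 × 2.7 ms = 2.7 ms.
End-to-end = 3.06 ms.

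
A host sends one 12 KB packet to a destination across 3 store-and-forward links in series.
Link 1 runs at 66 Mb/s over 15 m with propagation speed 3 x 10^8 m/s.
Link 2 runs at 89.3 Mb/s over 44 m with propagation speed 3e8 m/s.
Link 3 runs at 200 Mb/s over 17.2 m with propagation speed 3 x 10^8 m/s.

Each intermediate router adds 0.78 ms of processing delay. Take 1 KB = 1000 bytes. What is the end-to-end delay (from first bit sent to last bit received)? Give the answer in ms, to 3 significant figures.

L = 96000 bits.
Transmission delays (L/R per hop): 1.45455, 1.07503, 0.48 ms; sum = 3.00957 ms.
Propagation delays (d/s per hop): 5e-05, 0.000146667, 5.73333e-05 ms; sum = 0.000254 ms.
Processing at 2 router(s): 2 × 0.78 ms = 1.56 ms.
End-to-end = 4.57 ms.

4.57 ms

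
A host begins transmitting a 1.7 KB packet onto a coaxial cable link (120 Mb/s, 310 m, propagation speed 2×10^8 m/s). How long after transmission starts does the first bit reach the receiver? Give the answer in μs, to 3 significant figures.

1.55 μs

First bit experiences only propagation delay: d/s = 310/200000000 = 1.55 μs.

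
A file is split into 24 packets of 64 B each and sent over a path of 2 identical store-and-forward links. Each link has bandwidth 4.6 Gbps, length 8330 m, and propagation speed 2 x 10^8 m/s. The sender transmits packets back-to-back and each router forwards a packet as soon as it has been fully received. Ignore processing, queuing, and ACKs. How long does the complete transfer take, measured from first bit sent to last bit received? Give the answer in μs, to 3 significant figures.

Per-hop transmission t_tx = L/R = 512/4600000000 = 0.111304 μs.
Per-hop propagation t_prop = 8330/200000000 = 41.65 μs.
Pipeline fill: first packet needs 2·t_tx to clear all hops; remaining 23 packets each add one t_tx.
Total = (2+24-1)·t_tx + 2·t_prop = 25·0.111304 + 2·41.65 = 86.1 μs.

86.1 μs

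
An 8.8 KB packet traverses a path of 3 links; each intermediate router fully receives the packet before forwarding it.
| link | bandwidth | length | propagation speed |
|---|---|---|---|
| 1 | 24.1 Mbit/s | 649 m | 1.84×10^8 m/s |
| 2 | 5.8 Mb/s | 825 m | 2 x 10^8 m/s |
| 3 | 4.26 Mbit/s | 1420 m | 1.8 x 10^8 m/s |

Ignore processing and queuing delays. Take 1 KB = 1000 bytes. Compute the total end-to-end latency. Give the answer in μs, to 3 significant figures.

L = 70400 bits.
Transmission delays (L/R per hop): 2921.16, 12137.9, 16525.8 μs; sum = 31584.9 μs.
Propagation delays (d/s per hop): 3.52717, 4.125, 7.88889 μs; sum = 15.5411 μs.
End-to-end = 31600 μs.

31600 μs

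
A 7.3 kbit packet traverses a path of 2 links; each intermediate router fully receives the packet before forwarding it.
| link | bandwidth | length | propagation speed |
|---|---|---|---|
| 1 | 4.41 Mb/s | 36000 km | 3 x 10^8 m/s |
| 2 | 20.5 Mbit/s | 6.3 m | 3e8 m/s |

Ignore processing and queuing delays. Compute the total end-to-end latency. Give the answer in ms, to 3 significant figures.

L = 7300 bits.
Transmission delays (L/R per hop): 1.65533, 0.356098 ms; sum = 2.01143 ms.
Propagation delays (d/s per hop): 120, 2.1e-05 ms; sum = 120 ms.
End-to-end = 122 ms.

122 ms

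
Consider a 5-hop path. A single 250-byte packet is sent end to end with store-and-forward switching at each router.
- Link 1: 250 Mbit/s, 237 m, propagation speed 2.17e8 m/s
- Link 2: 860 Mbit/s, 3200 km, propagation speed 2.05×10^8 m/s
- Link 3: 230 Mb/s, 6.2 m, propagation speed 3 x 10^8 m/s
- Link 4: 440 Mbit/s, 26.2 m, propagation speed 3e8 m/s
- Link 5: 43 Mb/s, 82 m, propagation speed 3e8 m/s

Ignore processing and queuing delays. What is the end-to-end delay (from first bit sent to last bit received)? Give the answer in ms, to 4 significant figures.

15.68 ms

L = 250 × 8 = 2000 bits.
Transmission delays (L/R per hop): 0.008, 0.00232558, 0.00869565, 0.00454545, 0.0465116 ms; sum = 0.0700783 ms.
Propagation delays (d/s per hop): 0.00109217, 15.6098, 2.06667e-05, 8.73333e-05, 0.000273333 ms; sum = 15.6112 ms.
End-to-end = 15.68 ms.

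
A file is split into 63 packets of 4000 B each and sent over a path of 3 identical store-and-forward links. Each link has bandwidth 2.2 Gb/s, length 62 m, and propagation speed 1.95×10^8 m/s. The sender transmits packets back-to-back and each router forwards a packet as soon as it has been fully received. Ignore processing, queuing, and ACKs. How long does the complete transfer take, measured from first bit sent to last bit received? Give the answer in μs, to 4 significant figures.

Per-hop transmission t_tx = L/R = 32000/2200000000 = 14.5455 μs.
Per-hop propagation t_prop = 62/195000000 = 0.317949 μs.
Pipeline fill: first packet needs 3·t_tx to clear all hops; remaining 62 packets each add one t_tx.
Total = (3+63-1)·t_tx + 3·t_prop = 65·14.5455 + 3·0.317949 = 946.4 μs.

946.4 μs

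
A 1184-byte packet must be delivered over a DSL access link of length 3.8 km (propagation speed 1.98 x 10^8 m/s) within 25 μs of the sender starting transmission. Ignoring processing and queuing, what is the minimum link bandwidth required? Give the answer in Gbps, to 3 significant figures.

L = 9472 bits.
Propagation delay = 3800 / 198000000 = 19.1919 μs.
Transmission budget = 25 − 19.1919 = 5.80808 μs.
R ≥ L / t_tx = 9472 bits / 5.80808e-06 s = 1.63 Gbps.

1.63 Gbps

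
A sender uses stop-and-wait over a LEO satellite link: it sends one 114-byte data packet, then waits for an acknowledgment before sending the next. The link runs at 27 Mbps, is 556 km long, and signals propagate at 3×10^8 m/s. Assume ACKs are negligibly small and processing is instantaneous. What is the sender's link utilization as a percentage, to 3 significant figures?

t_tx = L/R = 912/27000000 = 3.37778e-05 s.
t_prop = 556000/300000000 = 0.00185333 s; RTT = 0.00370667 s.
Cycle = t_tx + RTT = 0.00374044 s.
Utilization = t_tx / cycle = 3.37778e-05/0.00374044 = 0.903 %.

0.903 %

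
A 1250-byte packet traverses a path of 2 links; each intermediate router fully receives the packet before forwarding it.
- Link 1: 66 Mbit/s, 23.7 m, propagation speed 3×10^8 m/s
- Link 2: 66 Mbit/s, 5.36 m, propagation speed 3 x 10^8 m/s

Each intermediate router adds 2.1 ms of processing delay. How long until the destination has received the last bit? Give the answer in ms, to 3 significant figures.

L = 1250 × 8 = 10000 bits.
Transmission delay per hop = L/R = 10000/66000000 = 0.151515 ms; 2 hops → 0.30303 ms.
Propagation delays (d/s per hop): 7.9e-05, 1.78667e-05 ms; sum = 9.68667e-05 ms.
Processing at 1 router(s): 1 × 2.1 ms = 2.1 ms.
End-to-end = 2.40 ms.

2.40 ms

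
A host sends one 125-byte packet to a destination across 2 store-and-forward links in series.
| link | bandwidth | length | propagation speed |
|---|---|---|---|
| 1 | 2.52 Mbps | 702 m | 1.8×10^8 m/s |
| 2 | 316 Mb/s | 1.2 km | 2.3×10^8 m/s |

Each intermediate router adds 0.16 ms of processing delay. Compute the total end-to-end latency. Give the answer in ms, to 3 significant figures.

L = 125 × 8 = 1000 bits.
Transmission delays (L/R per hop): 0.396825, 0.00316456 ms; sum = 0.39999 ms.
Propagation delays (d/s per hop): 0.0039, 0.00521739 ms; sum = 0.00911739 ms.
Processing at 1 router(s): 1 × 0.16 ms = 0.16 ms.
End-to-end = 0.569 ms.

0.569 ms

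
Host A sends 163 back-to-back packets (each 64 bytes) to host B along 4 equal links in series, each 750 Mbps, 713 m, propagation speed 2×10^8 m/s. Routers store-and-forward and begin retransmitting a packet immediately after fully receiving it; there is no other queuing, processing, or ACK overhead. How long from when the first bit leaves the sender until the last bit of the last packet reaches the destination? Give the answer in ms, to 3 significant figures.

Per-hop transmission t_tx = L/R = 512/750000000 = 0.000682667 ms.
Per-hop propagation t_prop = 713/200000000 = 0.003565 ms.
Pipeline fill: first packet needs 4·t_tx to clear all hops; remaining 162 packets each add one t_tx.
Total = (4+163-1)·t_tx + 4·t_prop = 166·0.000682667 + 4·0.003565 = 0.128 ms.

0.128 ms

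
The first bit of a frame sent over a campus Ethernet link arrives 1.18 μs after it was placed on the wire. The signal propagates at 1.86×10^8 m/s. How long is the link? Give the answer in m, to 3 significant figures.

219 m

d = s × t_prop = 186000000 × 1.18e-06 = 219 m.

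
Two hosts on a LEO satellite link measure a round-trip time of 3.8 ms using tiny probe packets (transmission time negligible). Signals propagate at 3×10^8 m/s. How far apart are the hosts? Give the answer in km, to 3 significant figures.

One-way propagation = RTT/2 = 1.9 ms.
d = s × t = 300000000 × 0.0019 = 570 km.

570 km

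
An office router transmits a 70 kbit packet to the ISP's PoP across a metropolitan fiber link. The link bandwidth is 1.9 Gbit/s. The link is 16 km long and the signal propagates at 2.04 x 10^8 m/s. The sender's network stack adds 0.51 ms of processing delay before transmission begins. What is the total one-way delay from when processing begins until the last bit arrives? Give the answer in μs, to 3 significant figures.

625 μs

L = 70000 bits.
Transmission delay = L/R = 70000 / 1900000000 = 36.8421 μs.
Propagation delay = d/s = 16000 m / 204000000 m/s = 78.4314 μs.
Plus processing delay 0.51 ms = 510 μs.
Total = 625 μs.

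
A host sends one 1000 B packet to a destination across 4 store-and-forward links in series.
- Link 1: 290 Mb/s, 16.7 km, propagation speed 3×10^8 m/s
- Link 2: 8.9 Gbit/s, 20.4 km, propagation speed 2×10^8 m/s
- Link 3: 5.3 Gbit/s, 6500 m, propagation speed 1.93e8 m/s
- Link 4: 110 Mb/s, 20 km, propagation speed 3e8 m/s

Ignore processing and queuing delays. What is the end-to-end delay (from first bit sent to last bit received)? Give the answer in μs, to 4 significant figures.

L = 1000 × 8 = 8000 bits.
Transmission delays (L/R per hop): 27.5862, 0.898876, 1.50943, 72.7273 μs; sum = 102.722 μs.
Propagation delays (d/s per hop): 55.6667, 102, 33.6788, 66.6667 μs; sum = 258.012 μs.
End-to-end = 360.7 μs.

360.7 μs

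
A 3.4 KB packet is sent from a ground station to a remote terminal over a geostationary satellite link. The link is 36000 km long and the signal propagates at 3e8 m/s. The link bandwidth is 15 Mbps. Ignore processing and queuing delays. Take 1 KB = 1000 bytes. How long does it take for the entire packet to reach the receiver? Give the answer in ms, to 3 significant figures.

122 ms

L = 27200 bits.
Transmission delay = L/R = 27200 / 15000000 = 1.81333 ms.
Propagation delay = d/s = 36000000 m / 300000000 m/s = 120 ms.
Total = 122 ms.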